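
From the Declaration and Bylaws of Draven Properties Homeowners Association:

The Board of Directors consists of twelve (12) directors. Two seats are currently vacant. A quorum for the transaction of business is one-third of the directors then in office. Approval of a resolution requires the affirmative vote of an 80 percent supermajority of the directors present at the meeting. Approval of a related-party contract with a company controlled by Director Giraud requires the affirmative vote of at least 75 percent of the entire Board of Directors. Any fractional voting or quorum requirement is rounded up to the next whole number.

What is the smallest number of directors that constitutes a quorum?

4

1/3 of 10 = 3.33, rounded up to 4.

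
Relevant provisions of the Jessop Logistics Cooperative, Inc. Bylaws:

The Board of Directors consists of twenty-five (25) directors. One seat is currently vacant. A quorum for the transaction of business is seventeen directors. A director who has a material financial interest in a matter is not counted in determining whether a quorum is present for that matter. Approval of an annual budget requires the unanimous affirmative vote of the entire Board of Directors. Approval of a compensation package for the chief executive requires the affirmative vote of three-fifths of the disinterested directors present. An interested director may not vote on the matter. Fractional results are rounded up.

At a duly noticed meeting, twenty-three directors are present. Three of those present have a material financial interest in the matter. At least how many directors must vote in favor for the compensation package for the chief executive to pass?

12

The compensation package for the chief executive requires three-fifths of the disinterested directors present (23 − 3 = 20).
3/5 of 20 = 12.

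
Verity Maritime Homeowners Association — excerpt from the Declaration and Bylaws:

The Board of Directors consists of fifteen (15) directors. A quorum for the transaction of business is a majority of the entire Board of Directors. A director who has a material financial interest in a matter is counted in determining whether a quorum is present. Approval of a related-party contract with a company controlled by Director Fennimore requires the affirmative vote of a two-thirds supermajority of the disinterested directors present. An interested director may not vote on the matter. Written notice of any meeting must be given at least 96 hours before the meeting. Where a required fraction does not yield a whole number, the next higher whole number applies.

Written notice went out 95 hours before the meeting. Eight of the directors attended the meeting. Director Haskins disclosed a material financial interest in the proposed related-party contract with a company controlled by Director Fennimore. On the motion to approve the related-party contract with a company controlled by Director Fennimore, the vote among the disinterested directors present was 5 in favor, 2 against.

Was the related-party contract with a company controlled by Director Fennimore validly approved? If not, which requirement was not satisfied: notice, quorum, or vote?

Invalid — notice requirement not satisfied.

Notice: 95 hours given; 96 required (95 < 96). Not satisfied.
Quorum: 8 present (interested directors count toward quorum); quorum is 8. Satisfied.
Vote: the related-party contract with a company controlled by Director Fennimore requires two-thirds of the disinterested directors present (8 − 1 = 7). 2/3 of 7 = 4.67, rounded up to 5, so 5 affirmative votes are needed; 5 voted in favor. Satisfied.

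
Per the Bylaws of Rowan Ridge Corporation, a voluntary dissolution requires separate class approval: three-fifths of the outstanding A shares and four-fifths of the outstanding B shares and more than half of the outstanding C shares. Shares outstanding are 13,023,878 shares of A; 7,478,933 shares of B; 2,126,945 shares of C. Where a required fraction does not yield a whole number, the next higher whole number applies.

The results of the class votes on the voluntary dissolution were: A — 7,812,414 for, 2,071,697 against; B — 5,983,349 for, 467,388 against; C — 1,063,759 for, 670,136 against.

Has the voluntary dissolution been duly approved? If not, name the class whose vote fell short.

A: 3/5 of 13023878 = 7814326.80, rounded up to 7814327; 7,814,327 required, 7,812,414 in favor — not approved.
B: 4/5 of 7478933 = 5983146.40, rounded up to 5983147; 5,983,147 required, 5,983,349 in favor — approved.
C: a majority of 2126945 is 1063473; 1,063,473 required, 1,063,759 in favor — approved.

Not approved — the A shares did not give the required vote.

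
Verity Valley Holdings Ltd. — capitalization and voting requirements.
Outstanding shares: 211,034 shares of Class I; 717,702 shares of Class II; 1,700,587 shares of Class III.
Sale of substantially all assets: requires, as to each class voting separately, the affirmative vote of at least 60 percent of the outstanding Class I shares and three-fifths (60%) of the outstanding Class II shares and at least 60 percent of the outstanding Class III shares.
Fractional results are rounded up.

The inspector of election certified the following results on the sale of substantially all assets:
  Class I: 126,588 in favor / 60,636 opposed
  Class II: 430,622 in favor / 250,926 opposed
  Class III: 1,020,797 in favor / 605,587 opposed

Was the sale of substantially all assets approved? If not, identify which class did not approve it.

Not approved — the Class I shares did not give the required vote.

Class I: 3/5 of 211034 = 126620.40, rounded up to 126621; 126,621 required, 126,588 in favor — not approved.
Class II: 3/5 of 717702 = 430621.20, rounded up to 430622; 430,622 required, 430,622 in favor — approved.
Class III: 3/5 of 1700587 = 1020352.20, rounded up to 1020353; 1,020,353 required, 1,020,797 in favor — approved.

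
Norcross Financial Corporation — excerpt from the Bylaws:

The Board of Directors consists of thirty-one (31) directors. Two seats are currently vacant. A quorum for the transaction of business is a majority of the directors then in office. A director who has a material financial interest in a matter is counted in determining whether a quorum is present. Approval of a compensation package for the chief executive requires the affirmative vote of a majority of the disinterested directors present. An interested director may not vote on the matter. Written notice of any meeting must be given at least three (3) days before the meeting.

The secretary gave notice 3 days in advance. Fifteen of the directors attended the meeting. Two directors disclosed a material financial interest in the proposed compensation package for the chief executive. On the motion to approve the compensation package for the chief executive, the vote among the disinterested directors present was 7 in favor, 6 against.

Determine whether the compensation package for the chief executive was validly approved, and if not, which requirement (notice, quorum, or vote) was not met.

Valid — all requirements satisfied.

Notice: 3 days given; 3 required (3 ≥ 3). Satisfied.
Quorum: 15 present (interested directors count toward quorum); quorum is 15. Satisfied.
Vote: the compensation package for the chief executive requires a majority of the disinterested directors present (15 − 2 = 13). A majority of 13 is 7, so 7 affirmative votes are needed; 7 voted in favor. Satisfied.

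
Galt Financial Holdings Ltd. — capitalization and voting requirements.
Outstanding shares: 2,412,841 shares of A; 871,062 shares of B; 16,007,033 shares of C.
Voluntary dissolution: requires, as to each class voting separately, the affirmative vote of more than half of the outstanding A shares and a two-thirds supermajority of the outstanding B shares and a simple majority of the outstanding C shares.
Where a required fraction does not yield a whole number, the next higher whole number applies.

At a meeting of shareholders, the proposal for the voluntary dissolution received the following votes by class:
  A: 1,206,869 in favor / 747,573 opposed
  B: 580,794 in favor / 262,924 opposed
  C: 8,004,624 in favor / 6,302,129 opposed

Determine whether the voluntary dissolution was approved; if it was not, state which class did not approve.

A: a majority of 2412841 is 1206421; 1,206,421 required, 1,206,869 in favor — approved.
B: 2/3 of 871062 = 580708; 580,708 required, 580,794 in favor — approved.
C: a majority of 16007033 is 8003517; 8,003,517 required, 8,004,624 in favor — approved.

Approved — every class gave the required vote.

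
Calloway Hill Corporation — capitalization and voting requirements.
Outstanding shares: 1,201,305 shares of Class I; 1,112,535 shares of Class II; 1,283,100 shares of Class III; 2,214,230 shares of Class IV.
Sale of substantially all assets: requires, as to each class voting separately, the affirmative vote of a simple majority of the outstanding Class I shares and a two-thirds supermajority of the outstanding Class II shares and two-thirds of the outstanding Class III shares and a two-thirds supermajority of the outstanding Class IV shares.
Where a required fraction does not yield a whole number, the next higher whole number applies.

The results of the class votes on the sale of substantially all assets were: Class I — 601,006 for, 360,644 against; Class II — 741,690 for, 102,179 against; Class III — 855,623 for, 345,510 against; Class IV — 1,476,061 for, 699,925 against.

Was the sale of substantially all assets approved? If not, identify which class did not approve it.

Not approved — the Class IV shares did not give the required vote.

Class I: a majority of 1201305 is 600653; 600,653 required, 601,006 in favor — approved.
Class II: 2/3 of 1112535 = 741690; 741,690 required, 741,690 in favor — approved.
Class III: 2/3 of 1283100 = 855400; 855,400 required, 855,623 in favor — approved.
Class IV: 2/3 of 2214230 = 1476153.33, rounded up to 1476154; 1,476,154 required, 1,476,061 in favor — not approved.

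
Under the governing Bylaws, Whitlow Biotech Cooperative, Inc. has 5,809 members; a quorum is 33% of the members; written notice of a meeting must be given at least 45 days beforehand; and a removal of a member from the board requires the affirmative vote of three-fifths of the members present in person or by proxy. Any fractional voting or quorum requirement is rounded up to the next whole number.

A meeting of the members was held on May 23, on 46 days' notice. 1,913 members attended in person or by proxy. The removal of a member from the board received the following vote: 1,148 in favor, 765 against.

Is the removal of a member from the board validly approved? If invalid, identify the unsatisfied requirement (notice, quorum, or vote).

Invalid — quorum requirement not satisfied.

Notice: 46 days given; 45 required. Satisfied.
Quorum: 33% of 5,809 = 1,916.97, rounded up to 1,917; 1,913 present. Not satisfied.
Vote: requires three-fifths of those present (1,913); 3/5 of 1913 = 1147.80, rounded up to 1148, so 1,148 needed; 1,148 in favor. Satisfied.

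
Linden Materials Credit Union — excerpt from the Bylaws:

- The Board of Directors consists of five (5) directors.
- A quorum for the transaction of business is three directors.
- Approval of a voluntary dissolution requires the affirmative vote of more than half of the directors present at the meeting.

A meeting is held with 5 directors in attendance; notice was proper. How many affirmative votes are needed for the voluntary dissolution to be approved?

3

The voluntary dissolution requires a majority of the directors present (5).
A majority of 5 is 3.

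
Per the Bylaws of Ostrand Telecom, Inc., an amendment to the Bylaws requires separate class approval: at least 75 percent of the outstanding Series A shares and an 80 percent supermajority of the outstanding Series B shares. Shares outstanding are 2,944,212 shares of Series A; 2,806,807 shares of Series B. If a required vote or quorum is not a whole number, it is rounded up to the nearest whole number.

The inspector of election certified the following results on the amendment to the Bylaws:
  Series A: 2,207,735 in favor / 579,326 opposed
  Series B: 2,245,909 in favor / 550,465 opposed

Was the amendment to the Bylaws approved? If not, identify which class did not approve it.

Not approved — the Series A shares did not give the required vote.

Series A: 3/4 of 2944212 = 2208159; 2,208,159 required, 2,207,735 in favor — not approved.
Series B: 4/5 of 2806807 = 2245445.60, rounded up to 2245446; 2,245,446 required, 2,245,909 in favor — approved.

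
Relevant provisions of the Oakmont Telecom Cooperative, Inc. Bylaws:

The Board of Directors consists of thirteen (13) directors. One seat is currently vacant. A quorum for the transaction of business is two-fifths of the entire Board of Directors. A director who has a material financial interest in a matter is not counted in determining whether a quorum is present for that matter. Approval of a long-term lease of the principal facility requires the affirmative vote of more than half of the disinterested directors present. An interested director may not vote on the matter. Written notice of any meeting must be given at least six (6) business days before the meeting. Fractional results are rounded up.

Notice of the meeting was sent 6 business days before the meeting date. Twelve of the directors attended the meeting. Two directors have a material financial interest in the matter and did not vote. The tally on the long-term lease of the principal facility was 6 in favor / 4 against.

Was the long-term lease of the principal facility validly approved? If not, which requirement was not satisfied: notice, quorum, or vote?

Notice: 6 business days given; 6 required (6 ≥ 6). Satisfied.
Quorum: 12 present, but the 2 interested directors do not count, leaving 10. Quorum is 6. Satisfied.
Vote: the long-term lease of the principal facility requires a majority of the disinterested directors present (12 − 2 = 10). A majority of 10 is 6, so 6 affirmative votes are needed; 6 voted in favor. Satisfied.

Valid — all requirements satisfied.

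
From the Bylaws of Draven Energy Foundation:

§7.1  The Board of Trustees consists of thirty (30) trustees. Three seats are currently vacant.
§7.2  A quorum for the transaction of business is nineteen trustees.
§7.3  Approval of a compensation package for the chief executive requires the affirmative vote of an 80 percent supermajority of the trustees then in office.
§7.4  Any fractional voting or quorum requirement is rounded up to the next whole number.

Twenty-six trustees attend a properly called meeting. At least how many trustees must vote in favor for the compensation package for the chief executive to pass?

The compensation package for the chief executive requires four-fifths of the trustees then in office (27).
4/5 of 27 = 21.60, rounded up to 22.

22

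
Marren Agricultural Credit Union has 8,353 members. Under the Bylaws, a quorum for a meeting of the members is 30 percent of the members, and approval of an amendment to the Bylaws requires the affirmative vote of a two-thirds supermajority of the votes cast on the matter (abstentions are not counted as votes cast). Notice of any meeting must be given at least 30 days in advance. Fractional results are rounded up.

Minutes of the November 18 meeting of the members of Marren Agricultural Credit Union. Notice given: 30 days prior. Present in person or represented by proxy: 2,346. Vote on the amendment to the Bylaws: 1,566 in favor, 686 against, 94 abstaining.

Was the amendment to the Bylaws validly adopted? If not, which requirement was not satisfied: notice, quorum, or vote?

Invalid — quorum requirement not satisfied.

Notice: 30 days given; 30 required. Satisfied.
Quorum: 30% of 8,353 = 2,505.90, rounded up to 2,506; 2,346 present. Not satisfied.
Vote: requires two-thirds of the votes cast (2,346 − 94 abstaining = 2,252); 2/3 of 2252 = 1501.33, rounded up to 1502, so 1,502 needed; 1,566 in favor. Satisfied.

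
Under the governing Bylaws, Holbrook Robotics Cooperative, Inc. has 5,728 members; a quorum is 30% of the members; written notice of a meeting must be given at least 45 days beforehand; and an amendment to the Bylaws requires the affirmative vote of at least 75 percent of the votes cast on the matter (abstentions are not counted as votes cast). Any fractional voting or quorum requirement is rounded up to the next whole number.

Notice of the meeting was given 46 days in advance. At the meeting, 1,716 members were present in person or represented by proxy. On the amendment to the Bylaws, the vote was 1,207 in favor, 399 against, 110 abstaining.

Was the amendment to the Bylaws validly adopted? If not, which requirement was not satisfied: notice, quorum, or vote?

Invalid — quorum requirement not satisfied.

Notice: 46 days given; 45 required. Satisfied.
Quorum: 30% of 5,728 = 1,718.40, rounded up to 1,719; 1,716 present. Not satisfied.
Vote: requires three-fourths of the votes cast (1,716 − 110 abstaining = 1,606); 3/4 of 1606 = 1204.50, rounded up to 1205, so 1,205 needed; 1,207 in favor. Satisfied.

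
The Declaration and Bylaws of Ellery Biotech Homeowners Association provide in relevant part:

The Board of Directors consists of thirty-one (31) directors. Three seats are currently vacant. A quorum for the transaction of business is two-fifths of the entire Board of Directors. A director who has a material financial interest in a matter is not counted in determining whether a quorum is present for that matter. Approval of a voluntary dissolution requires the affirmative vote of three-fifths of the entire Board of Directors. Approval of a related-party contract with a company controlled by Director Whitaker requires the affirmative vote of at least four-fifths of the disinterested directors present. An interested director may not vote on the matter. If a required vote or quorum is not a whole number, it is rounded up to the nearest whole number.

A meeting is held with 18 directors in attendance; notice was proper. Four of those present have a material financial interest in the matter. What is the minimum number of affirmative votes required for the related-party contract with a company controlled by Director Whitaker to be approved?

The related-party contract with a company controlled by Director Whitaker requires four-fifths of the disinterested directors present (18 − 4 = 14).
4/5 of 14 = 11.20, rounded up to 12.

12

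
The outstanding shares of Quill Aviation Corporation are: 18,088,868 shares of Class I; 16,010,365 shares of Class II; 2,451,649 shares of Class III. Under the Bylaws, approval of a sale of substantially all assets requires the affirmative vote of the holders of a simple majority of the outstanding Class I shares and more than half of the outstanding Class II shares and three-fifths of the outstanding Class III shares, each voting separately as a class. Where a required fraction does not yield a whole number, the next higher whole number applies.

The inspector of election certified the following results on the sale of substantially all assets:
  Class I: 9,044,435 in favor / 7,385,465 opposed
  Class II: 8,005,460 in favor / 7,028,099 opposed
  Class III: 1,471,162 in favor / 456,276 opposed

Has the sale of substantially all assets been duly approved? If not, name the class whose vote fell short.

Class I: a majority of 18088868 is 9044435; 9,044,435 required, 9,044,435 in favor — approved.
Class II: a majority of 16010365 is 8005183; 8,005,183 required, 8,005,460 in favor — approved.
Class III: 3/5 of 2451649 = 1470989.40, rounded up to 1470990; 1,470,990 required, 1,471,162 in favor — approved.

Approved — every class gave the required vote.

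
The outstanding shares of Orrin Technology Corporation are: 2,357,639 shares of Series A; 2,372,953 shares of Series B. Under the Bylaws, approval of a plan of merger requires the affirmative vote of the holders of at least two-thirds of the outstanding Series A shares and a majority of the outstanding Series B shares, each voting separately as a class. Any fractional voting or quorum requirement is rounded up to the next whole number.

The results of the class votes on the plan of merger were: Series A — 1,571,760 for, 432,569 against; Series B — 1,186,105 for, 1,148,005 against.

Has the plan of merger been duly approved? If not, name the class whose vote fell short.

Series A: 2/3 of 2357639 = 1571759.33, rounded up to 1571760; 1,571,760 required, 1,571,760 in favor — approved.
Series B: a majority of 2372953 is 1186477; 1,186,477 required, 1,186,105 in favor — not approved.

Not approved — the Series B shares did not give the required vote.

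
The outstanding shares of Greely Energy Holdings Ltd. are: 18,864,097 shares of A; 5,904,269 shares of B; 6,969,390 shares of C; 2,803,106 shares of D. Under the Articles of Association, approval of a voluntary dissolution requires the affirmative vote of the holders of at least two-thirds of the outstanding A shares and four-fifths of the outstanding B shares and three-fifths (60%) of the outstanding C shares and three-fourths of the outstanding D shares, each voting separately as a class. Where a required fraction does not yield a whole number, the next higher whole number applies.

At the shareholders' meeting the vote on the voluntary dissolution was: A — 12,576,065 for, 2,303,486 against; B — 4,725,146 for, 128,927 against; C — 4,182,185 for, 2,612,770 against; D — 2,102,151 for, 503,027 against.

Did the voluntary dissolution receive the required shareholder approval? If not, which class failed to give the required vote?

Not approved — the D shares did not give the required vote.

A: 2/3 of 18864097 = 12576064.67, rounded up to 12576065; 12,576,065 required, 12,576,065 in favor — approved.
B: 4/5 of 5904269 = 4723415.20, rounded up to 4723416; 4,723,416 required, 4,725,146 in favor — approved.
C: 3/5 of 6969390 = 4181634; 4,181,634 required, 4,182,185 in favor — approved.
D: 3/4 of 2803106 = 2102329.50, rounded up to 2102330; 2,102,330 required, 2,102,151 in favor — not approved.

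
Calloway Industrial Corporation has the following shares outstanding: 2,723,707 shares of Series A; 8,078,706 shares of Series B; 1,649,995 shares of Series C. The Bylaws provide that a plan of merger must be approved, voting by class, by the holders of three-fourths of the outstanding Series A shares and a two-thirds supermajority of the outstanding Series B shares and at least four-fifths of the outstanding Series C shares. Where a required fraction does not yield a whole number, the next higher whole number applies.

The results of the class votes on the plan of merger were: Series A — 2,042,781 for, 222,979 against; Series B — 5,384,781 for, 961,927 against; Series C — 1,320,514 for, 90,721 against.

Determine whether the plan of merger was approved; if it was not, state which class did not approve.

Not approved — the Series B shares did not give the required vote.

Series A: 3/4 of 2723707 = 2042780.25, rounded up to 2042781; 2,042,781 required, 2,042,781 in favor — approved.
Series B: 2/3 of 8078706 = 5385804; 5,385,804 required, 5,384,781 in favor — not approved.
Series C: 4/5 of 1649995 = 1319996; 1,319,996 required, 1,320,514 in favor — approved.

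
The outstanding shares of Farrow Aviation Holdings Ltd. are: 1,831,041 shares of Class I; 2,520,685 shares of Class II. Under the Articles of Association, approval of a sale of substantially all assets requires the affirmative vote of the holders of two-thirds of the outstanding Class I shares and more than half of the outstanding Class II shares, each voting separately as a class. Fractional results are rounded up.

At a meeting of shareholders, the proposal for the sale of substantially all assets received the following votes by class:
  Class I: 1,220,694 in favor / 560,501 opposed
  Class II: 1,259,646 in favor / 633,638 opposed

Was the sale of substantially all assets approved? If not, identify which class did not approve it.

Not approved — the Class II shares did not give the required vote.

Class I: 2/3 of 1831041 = 1220694; 1,220,694 required, 1,220,694 in favor — approved.
Class II: a majority of 2520685 is 1260343; 1,260,343 required, 1,259,646 in favor — not approved.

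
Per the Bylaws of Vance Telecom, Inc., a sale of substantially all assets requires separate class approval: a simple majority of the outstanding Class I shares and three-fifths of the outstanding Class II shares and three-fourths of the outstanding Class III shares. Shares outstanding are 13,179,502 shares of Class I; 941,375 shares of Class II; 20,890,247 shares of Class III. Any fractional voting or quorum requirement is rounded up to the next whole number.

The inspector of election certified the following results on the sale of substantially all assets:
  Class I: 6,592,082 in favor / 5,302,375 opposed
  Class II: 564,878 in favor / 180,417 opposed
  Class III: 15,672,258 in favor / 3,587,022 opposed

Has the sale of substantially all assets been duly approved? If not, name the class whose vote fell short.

Approved — every class gave the required vote.

Class I: a majority of 13179502 is 6589752; 6,589,752 required, 6,592,082 in favor — approved.
Class II: 3/5 of 941375 = 564825; 564,825 required, 564,878 in favor — approved.
Class III: 3/4 of 20890247 = 15667685.25, rounded up to 15667686; 15,667,686 required, 15,672,258 in favor — approved.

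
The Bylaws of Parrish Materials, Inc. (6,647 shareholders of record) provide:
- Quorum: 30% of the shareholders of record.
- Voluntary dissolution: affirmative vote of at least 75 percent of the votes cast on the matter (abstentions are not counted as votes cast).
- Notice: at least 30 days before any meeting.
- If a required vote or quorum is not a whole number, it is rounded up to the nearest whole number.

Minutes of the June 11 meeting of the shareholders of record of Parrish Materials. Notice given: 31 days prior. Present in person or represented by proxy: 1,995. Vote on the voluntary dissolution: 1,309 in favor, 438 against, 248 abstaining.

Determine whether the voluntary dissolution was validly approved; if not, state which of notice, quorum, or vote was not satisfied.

Notice: 31 days given; 30 required. Satisfied.
Quorum: 30% of 6,647 = 1,994.10, rounded up to 1,995; 1,995 present. Satisfied.
Vote: requires three-fourths of the votes cast (1,995 − 248 abstaining = 1,747); 3/4 of 1747 = 1310.25, rounded up to 1311, so 1,311 needed; 1,309 in favor. Not satisfied.

Invalid — vote requirement not satisfied.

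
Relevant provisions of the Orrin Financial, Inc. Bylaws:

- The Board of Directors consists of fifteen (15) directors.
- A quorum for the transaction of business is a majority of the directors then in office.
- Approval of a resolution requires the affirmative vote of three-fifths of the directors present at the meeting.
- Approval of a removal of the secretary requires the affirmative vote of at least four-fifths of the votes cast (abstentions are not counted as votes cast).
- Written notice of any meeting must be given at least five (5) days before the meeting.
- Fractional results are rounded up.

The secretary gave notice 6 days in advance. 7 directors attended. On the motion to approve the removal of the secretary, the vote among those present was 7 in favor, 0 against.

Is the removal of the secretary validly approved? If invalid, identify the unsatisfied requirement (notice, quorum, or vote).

Notice: 6 days given; 5 required (6 ≥ 5). Satisfied.
Quorum: 7 present; quorum is 8. Not satisfied.
Vote: the removal of the secretary requires four-fifths of the votes cast (7). 4/5 of 7 = 5.60, rounded up to 6, so 6 affirmative votes are needed; 7 voted in favor. Satisfied. (Moot — without a quorum no business can be validly transacted.)

Invalid — quorum requirement not satisfied.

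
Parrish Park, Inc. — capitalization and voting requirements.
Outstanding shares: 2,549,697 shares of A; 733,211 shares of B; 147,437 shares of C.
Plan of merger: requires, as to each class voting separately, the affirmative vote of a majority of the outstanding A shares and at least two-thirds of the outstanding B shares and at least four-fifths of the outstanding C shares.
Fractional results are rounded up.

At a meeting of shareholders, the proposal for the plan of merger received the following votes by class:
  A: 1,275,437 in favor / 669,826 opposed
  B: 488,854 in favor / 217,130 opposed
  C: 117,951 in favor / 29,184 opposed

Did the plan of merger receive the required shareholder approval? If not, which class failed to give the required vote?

A: a majority of 2549697 is 1274849; 1,274,849 required, 1,275,437 in favor — approved.
B: 2/3 of 733211 = 488807.33, rounded up to 488808; 488,808 required, 488,854 in favor — approved.
C: 4/5 of 147437 = 117949.60, rounded up to 117950; 117,950 required, 117,951 in favor — approved.

Approved — every class gave the required vote.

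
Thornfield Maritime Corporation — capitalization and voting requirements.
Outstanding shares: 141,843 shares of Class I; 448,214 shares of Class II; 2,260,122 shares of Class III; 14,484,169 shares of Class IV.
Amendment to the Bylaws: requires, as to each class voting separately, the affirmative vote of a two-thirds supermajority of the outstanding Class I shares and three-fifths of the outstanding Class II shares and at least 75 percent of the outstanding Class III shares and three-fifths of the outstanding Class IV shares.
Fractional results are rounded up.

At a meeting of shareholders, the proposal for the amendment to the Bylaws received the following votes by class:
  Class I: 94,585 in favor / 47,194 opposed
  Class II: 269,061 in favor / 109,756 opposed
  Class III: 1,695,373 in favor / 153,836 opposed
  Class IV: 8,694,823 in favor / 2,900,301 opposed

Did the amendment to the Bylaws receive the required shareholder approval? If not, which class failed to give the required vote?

Approved — every class gave the required vote.

Class I: 2/3 of 141843 = 94562; 94,562 required, 94,585 in favor — approved.
Class II: 3/5 of 448214 = 268928.40, rounded up to 268929; 268,929 required, 269,061 in favor — approved.
Class III: 3/4 of 2260122 = 1695091.50, rounded up to 1695092; 1,695,092 required, 1,695,373 in favor — approved.
Class IV: 3/5 of 14484169 = 8690501.40, rounded up to 8690502; 8,690,502 required, 8,694,823 in favor — approved.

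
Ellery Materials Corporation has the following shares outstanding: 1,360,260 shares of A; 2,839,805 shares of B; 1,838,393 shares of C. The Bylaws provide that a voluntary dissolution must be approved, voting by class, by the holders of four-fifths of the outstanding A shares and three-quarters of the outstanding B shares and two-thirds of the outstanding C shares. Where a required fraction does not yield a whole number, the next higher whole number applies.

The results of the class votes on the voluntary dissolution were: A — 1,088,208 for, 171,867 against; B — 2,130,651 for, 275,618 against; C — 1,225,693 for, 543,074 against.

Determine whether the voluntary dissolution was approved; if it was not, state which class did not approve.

A: 4/5 of 1360260 = 1088208; 1,088,208 required, 1,088,208 in favor — approved.
B: 3/4 of 2839805 = 2129853.75, rounded up to 2129854; 2,129,854 required, 2,130,651 in favor — approved.
C: 2/3 of 1838393 = 1225595.33, rounded up to 1225596; 1,225,596 required, 1,225,693 in favor — approved.

Approved — every class gave the required vote.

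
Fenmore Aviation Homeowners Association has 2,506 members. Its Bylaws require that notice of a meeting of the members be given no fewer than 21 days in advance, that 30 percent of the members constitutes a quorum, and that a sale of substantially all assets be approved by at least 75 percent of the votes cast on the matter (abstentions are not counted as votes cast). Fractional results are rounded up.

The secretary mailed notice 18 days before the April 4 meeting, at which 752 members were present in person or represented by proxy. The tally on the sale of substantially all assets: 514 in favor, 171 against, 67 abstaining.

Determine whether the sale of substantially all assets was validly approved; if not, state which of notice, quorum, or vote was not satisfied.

Invalid — notice requirement not satisfied.

Notice: 18 days given; 21 required. Not satisfied.
Quorum: 30% of 2,506 = 751.80, rounded up to 752; 752 present. Satisfied.
Vote: requires three-fourths of the votes cast (752 − 67 abstaining = 685); 3/4 of 685 = 513.75, rounded up to 514, so 514 needed; 514 in favor. Satisfied.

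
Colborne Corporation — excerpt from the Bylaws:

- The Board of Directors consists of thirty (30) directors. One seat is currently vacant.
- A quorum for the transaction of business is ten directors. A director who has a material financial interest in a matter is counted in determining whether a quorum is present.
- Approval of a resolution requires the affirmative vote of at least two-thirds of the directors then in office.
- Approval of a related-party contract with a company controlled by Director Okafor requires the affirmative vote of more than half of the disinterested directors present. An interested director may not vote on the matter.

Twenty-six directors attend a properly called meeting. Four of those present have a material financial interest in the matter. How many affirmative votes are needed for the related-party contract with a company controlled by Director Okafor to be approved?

12

The related-party contract with a company controlled by Director Okafor requires a majority of the disinterested directors present (26 − 4 = 22).
A majority of 22 is 12.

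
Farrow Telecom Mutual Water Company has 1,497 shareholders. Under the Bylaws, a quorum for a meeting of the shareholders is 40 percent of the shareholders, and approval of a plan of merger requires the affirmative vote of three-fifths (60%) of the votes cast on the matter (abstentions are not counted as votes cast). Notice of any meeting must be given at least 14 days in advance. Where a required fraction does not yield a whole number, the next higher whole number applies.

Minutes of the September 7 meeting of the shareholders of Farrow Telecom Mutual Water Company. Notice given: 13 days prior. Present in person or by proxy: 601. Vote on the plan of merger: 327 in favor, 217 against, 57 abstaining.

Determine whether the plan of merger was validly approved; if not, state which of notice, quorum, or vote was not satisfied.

Invalid — notice requirement not satisfied.

Notice: 13 days given; 14 required. Not satisfied.
Quorum: 40% of 1,497 = 598.80, rounded up to 599; 601 present. Satisfied.
Vote: requires three-fifths of the votes cast (601 − 57 abstaining = 544); 3/5 of 544 = 326.40, rounded up to 327, so 327 needed; 327 in favor. Satisfied.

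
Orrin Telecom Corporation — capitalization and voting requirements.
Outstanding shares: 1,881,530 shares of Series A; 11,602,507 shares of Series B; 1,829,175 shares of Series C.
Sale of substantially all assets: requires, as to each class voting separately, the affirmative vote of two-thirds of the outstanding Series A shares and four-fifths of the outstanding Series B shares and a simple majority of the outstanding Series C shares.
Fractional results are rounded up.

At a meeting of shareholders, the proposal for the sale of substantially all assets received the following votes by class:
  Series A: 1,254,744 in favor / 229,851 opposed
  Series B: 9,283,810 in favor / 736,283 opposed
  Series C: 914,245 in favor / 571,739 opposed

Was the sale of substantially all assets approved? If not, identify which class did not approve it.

Not approved — the Series C shares did not give the required vote.

Series A: 2/3 of 1881530 = 1254353.33, rounded up to 1254354; 1,254,354 required, 1,254,744 in favor — approved.
Series B: 4/5 of 11602507 = 9282005.60, rounded up to 9282006; 9,282,006 required, 9,283,810 in favor — approved.
Series C: a majority of 1829175 is 914588; 914,588 required, 914,245 in favor — not approved.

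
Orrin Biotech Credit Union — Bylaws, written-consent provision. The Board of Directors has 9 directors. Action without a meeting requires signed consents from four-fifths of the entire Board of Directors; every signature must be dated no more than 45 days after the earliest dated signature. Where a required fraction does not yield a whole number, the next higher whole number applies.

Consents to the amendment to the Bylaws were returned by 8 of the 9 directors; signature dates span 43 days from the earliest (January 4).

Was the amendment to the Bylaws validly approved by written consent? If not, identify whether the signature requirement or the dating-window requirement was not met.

Signatures required: four-fifths of 9 — 4/5 of 9 = 7.20, rounded up to 8, so 8 needed; 8 signed. Sufficient.
Dating window: the latest signature is 43 days after the earliest; the limit is 45 days. Within the window.

Effective — both the signature and dating-window requirements are satisfied.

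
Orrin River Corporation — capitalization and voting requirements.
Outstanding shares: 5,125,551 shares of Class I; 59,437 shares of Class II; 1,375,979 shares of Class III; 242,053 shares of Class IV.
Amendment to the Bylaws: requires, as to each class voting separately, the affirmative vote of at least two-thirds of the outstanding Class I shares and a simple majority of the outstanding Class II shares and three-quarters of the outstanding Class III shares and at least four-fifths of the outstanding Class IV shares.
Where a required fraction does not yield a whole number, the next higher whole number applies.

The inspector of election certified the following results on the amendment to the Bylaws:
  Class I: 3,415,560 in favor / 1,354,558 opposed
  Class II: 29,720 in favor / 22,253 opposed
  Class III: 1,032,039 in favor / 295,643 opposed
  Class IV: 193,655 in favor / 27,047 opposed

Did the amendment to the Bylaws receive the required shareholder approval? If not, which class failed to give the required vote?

Class I: 2/3 of 5125551 = 3417034; 3,417,034 required, 3,415,560 in favor — not approved.
Class II: a majority of 59437 is 29719; 29,719 required, 29,720 in favor — approved.
Class III: 3/4 of 1375979 = 1031984.25, rounded up to 1031985; 1,031,985 required, 1,032,039 in favor — approved.
Class IV: 4/5 of 242053 = 193642.40, rounded up to 193643; 193,643 required, 193,655 in favor — approved.

Not approved — the Class I shares did not give the required vote.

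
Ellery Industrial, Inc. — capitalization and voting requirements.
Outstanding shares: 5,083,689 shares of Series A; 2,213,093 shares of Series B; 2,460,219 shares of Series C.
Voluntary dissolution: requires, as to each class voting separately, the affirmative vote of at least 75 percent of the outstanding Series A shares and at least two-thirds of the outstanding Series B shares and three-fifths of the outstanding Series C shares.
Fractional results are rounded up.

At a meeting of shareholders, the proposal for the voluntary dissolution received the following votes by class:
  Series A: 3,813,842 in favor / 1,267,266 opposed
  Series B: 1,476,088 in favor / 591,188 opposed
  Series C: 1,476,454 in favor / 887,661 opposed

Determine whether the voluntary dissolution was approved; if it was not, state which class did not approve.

Series A: 3/4 of 5083689 = 3812766.75, rounded up to 3812767; 3,812,767 required, 3,813,842 in favor — approved.
Series B: 2/3 of 2213093 = 1475395.33, rounded up to 1475396; 1,475,396 required, 1,476,088 in favor — approved.
Series C: 3/5 of 2460219 = 1476131.40, rounded up to 1476132; 1,476,132 required, 1,476,454 in favor — approved.

Approved — every class gave the required vote.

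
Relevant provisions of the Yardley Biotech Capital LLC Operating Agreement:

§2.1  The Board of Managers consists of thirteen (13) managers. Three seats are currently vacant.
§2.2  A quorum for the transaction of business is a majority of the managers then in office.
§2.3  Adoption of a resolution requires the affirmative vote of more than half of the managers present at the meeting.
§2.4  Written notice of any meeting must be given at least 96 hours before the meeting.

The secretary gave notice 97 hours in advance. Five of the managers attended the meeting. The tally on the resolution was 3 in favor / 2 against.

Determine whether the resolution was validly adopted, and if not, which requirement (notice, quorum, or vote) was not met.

Notice: 97 hours given; 96 required (97 ≥ 96). Satisfied.
Quorum: 5 present; quorum is 6. Not satisfied.
Vote: the resolution requires a majority of the managers present (5). A majority of 5 is 3, so 3 affirmative votes are needed; 3 voted in favor. Satisfied. (Moot — without a quorum no business can be validly transacted.)

Invalid — quorum requirement not satisfied.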